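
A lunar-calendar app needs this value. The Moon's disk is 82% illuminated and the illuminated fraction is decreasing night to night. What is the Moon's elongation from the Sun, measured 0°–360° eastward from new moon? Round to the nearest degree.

Invert f = (1 − cos θ)/2 to get cos θ = 1 − 2(0.82) = -0.640, hence θ₀ = arccos -0.640 = 129.8°.
A waning Moon lies in 180°–360°, so θ = 360° − 129.8° = 230.2°.

230°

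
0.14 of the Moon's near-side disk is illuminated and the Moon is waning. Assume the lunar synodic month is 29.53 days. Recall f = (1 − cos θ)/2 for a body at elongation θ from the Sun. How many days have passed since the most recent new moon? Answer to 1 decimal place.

25.9 days

From f = (1 − cos θ)/2: cos θ = 1 − 2×0.14 = 0.720; arccos → 43.9°.
Since the Moon is past full (waning), take the reflex angle: θ = 360° − 43.9° = 316.1°.
That fraction of the synodic month is 316.1/360 × 29.53 d ≈ 25.93 d.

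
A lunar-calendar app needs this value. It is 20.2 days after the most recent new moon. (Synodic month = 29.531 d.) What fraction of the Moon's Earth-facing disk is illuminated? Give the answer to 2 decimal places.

Phase angle: θ = 360°·(20.2 d)/(29.531 d) = 246.2°.
Illuminated fraction = (1 − cos 246.2°)/2 = (1 − (-0.403))/2 ≈ 0.701.

0.70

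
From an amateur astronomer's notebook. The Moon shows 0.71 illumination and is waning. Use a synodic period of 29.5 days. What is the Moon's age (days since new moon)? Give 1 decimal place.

From f = (1 − cos θ)/2: cos θ = 1 − 2×0.71 = -0.420; arccos → 114.8°.
Waning ⇒ past full, so θ = 360° − 114.8° = 245.2°.
That fraction of the synodic month is 245.2/360 × 29.5 d ≈ 20.09 d.

20.1 days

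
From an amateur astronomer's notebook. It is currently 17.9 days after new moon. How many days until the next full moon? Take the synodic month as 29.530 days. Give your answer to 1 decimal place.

Full moon is 0.5 of the way through the cycle: age 0.5 × 29.530 = 14.765 d.
Already past this cycle's full moon; the next is at 14.765 + 29.530 = 44.295 d, so 44.295 − 17.9 = 26.395 days.

26.4 days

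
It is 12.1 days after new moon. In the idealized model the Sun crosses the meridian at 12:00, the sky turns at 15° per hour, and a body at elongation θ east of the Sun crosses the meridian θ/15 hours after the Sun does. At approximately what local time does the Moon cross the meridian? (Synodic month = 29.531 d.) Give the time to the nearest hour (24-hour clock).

22:00

Elongation θ = 360° × 12.1/29.531 ≈ 147.5°.
The Moon trails the Sun by θ/15 = 147.5/15 ≈ 9.83 hours.
12:00 + 9.83 h ≈ 21:50 → 22:00 to the nearest hour.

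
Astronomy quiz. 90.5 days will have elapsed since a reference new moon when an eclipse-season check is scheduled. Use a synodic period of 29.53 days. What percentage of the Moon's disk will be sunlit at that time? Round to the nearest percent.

4%

Reduce mod P: 90.5 − 3×29.53 = 1.91 d into the current lunation.
The Moon has covered 1.91/29.53 of its cycle, so θ ≈ 360° × 1.91/29.53 = 23.3°.
Illuminated fraction = (1 − cos 23.3°)/2 = (1 − 0.919)/2 ≈ 0.041, so 4%.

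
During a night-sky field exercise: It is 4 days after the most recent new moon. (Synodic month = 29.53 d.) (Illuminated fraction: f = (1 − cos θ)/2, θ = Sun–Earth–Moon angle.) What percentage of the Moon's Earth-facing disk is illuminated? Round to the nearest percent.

The Moon has covered 4/29.53 of its cycle, so θ ≈ 360° × 4/29.53 = 48.8°.
cos 48.8° = 0.659, so f = (1 − 0.659)/2 = 0.170, so 17%.

17%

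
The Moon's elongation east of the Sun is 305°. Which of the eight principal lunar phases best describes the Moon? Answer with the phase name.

305° lies in the waning crescent sector of the 8-phase cycle.

waning crescent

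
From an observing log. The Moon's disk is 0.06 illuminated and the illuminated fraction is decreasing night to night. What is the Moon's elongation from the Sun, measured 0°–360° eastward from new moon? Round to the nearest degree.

cos θ = 1 − 2f = 0.880, giving a principal value of 28.4°.
Waning ⇒ past full, so θ = 360° − 28.4° = 331.6°.

332°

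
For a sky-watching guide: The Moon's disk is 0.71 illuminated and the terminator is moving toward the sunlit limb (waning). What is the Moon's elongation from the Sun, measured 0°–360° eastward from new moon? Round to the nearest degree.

Invert f = (1 − cos θ)/2 to get cos θ = 1 − 2(0.71) = -0.420, hence θ₀ = arccos -0.420 = 114.8°.
Waning ⇒ past full, so θ = 360° − 114.8° = 245.2°.

245°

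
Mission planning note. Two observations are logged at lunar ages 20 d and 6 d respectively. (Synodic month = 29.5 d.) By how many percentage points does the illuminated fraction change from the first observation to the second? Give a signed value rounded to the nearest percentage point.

First observation: θ = 360°·20/29.5 = 244.1°, so f = 0.719.
Second observation: θ = 73.2°, f = 0.356.
Δf = 0.356 − 0.719 = -0.363, i.e. -36 pp.

-36 percentage points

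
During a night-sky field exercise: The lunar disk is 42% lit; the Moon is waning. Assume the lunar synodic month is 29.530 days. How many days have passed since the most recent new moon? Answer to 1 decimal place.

22.9 days

From f = (1 − cos θ)/2: cos θ = 1 − 2×0.42 = 0.160; arccos → 80.8°.
Waning ⇒ past full, so θ = 360° − 80.8° = 279.2°.
Age = 29.530 × 279.2°/360° ≈ 22.90 days.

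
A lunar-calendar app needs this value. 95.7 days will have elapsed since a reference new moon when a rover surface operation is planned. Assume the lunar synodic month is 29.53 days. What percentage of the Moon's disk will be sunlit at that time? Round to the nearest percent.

47%

95.7/29.53 = 3.241 lunations, so 3 complete cycles and 7.11 d into the next.
Phase angle: θ = 360°·(7.11 d)/(29.53 d) = 86.7°.
Illuminated fraction = (1 − cos 86.7°)/2 = (1 − 0.058)/2 ≈ 0.471, so 47%.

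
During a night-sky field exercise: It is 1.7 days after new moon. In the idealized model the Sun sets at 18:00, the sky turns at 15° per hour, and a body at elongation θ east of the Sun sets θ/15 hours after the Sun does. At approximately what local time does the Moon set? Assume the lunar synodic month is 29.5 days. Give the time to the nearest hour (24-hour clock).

The Moon has covered 1.7/29.5 of its cycle, so θ ≈ 360° × 1.7/29.5 = 20.7°.
At 15° of sky rotation per hour, 20.7° corresponds to a 1.38 h lag.
18:00 + 1.38 h ≈ 19:23 → 19:00 to the nearest hour.

19:00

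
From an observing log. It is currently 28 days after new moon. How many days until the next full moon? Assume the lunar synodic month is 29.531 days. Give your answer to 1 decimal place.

Full moon is 0.5 of the way through the cycle: age 0.5 × 29.531 = 14.765 d.
Already past this cycle's full moon; the next is at 14.765 + 29.531 = 44.296 d, so 44.296 − 28 = 16.296 days.

16.3 days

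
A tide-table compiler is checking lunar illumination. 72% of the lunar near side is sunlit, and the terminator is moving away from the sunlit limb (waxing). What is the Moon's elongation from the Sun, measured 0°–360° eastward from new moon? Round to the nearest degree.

116°

From f = (1 − cos θ)/2: cos θ = 1 − 2×0.72 = -0.440; arccos → 116.1°.
Waxing ⇒ before full, so θ = 116.1°.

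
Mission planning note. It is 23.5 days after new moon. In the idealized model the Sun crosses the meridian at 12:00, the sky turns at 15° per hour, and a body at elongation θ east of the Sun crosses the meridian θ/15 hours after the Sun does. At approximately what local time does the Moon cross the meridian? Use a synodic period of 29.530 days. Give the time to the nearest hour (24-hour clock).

The Moon has covered 23.5/29.530 of its cycle, so θ ≈ 360° × 23.5/29.530 = 286.5°.
Delay after the Sun = 286.5° / (15°/h) ≈ 19.10 h.
12:00 + 19.10 h ≈ 07:06 → 07:00 to the nearest hour.

07:00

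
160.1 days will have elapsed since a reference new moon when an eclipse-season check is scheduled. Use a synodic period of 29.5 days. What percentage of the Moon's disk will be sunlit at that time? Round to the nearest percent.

Reduce mod P: 160.1 − 5×29.5 = 12.60 d into the current lunation.
The Moon has covered 12.60/29.5 of its cycle, so θ ≈ 360° × 12.60/29.5 = 153.8°.
Illuminated fraction = (1 − cos 153.8°)/2 = (1 − (-0.897))/2 ≈ 0.948, so 95%.

95%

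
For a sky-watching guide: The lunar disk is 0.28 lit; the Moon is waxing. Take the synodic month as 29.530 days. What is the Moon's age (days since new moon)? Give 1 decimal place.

5.2 days

cos θ = 1 − 2f = 0.440, giving a principal value of 63.9°.
Waxing ⇒ before full, so θ = 63.9°.
At 360°/29.530 d per day, 63.9° corresponds to 5.24 days.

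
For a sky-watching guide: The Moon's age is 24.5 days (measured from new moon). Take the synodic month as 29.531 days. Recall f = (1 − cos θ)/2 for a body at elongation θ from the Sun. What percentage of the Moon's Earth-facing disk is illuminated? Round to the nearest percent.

26%

Elongation θ = 360° × 24.5/29.531 ≈ 298.7°.
cos 298.7° = 0.480, so f = (1 − 0.480)/2 = 0.260, so 26%.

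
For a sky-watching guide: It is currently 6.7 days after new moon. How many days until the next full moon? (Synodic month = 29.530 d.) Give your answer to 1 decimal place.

8.1 days

Full moon is 0.5 of the way through the cycle: age 0.5 × 29.530 = 14.765 d.
So 8.065 days remain (14.765 − 6.7).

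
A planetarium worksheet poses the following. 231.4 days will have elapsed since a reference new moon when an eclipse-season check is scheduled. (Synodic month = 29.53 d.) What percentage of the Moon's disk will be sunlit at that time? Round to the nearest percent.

231.4 d spans 7 complete synodic months (7 × 29.53 = 206.71 d) plus 24.69 d.
Phase angle: θ = 360°·(24.69 d)/(29.53 d) = 301.0°.
With cos θ = 0.515, the lit fraction is (1 − 0.515)/2 ≈ 0.243, so 24%.

24%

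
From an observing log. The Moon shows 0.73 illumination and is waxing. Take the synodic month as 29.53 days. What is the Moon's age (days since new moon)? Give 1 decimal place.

9.6 days

Invert f = (1 − cos θ)/2 to get cos θ = 1 − 2(0.73) = -0.460, hence θ₀ = arccos -0.460 = 117.4°.
Waxing ⇒ before full, so θ = 117.4°.
At 360°/29.53 d per day, 117.4° corresponds to 9.63 days.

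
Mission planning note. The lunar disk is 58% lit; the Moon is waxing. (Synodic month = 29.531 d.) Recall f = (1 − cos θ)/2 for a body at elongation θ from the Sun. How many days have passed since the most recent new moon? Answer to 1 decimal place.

8.1 days

Invert f = (1 − cos θ)/2 to get cos θ = 1 − 2(0.58) = -0.160, hence θ₀ = arccos -0.160 = 99.2°.
Waxing ⇒ before full, so θ = 99.2°.
Age = 29.531 × 99.2°/360° ≈ 8.14 days.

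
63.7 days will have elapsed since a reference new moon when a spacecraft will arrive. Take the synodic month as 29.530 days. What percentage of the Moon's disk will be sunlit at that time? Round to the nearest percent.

63.7 d spans 2 complete synodic months (2 × 29.530 = 59.06 d) plus 4.64 d.
Phase angle: θ = 360°·(4.64 d)/(29.530 d) = 56.6°.
cos 56.6° = 0.551, so f = (1 − 0.551)/2 = 0.225, so 22%.

22%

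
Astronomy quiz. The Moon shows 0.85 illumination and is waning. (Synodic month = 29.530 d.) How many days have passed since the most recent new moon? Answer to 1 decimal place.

18.5 days

From f = (1 − cos θ)/2: cos θ = 1 − 2×0.85 = -0.700; arccos → 134.4°.
A waning Moon lies in 180°–360°, so θ = 360° − 134.4° = 225.6°.
That fraction of the synodic month is 225.6/360 × 29.530 d ≈ 18.50 d.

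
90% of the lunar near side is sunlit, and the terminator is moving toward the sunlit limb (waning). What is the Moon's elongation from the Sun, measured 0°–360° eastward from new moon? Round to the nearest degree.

217°

Invert f = (1 − cos θ)/2 to get cos θ = 1 − 2(0.90) = -0.800, hence θ₀ = arccos -0.800 = 143.1°.
A waning Moon lies in 180°–360°, so θ = 360° − 143.1° = 216.9°.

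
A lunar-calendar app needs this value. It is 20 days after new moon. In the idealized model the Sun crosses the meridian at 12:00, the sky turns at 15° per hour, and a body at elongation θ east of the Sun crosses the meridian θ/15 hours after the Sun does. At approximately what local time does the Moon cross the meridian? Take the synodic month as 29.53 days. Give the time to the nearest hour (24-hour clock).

Phase angle: θ = 360°·(20 d)/(29.53 d) = 243.8°.
At 15° of sky rotation per hour, 243.8° corresponds to a 16.25 h lag.
12:00 + 16.25 h ≈ 04:15 → 04:00 to the nearest hour.

04:00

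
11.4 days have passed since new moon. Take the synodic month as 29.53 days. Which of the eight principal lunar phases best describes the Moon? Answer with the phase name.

At 11.4/29.53 of the cycle, θ ≈ 139° — the waxing gibbous range.

waxing gibbous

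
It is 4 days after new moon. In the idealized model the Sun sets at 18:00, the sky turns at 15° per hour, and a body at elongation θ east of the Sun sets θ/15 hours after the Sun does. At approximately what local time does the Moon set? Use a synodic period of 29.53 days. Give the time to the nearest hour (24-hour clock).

21:00

The Moon has covered 4/29.53 of its cycle, so θ ≈ 360° × 4/29.53 = 48.8°.
At 15° of sky rotation per hour, 48.8° corresponds to a 3.25 h lag.
18:00 + 3.25 h ≈ 21:15 → 21:00 to the nearest hour.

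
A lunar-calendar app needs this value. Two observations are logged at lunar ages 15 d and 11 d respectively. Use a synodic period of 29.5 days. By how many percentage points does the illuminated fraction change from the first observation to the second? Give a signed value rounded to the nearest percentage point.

-15 percentage points

θ₁ = 360° × 15/29.5 = 183.1°, f₁ = (1 − cos θ₁)/2 = 0.999.
θ₂ = 360° × 11/29.5 = 134.2°, f₂ = (1 − cos θ₂)/2 = 0.849.
Change = f₂ − f₁ = -0.150 → -15 percentage points.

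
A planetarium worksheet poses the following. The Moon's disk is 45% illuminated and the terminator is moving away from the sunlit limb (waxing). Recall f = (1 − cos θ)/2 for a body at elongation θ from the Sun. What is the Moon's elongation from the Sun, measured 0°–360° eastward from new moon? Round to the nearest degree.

84°

Invert f = (1 − cos θ)/2 to get cos θ = 1 − 2(0.45) = 0.100, hence θ₀ = arccos 0.100 = 84.3°.
The Moon is waxing (0°–180°), so θ = 84.3° directly.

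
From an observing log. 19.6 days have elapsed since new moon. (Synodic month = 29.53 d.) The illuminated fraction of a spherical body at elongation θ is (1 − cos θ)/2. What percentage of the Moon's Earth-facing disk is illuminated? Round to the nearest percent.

76%

Elongation θ = 360° × 19.6/29.53 ≈ 238.9°.
Illuminated fraction = (1 − cos 238.9°)/2 = (1 − (-0.516))/2 ≈ 0.758, so 76%.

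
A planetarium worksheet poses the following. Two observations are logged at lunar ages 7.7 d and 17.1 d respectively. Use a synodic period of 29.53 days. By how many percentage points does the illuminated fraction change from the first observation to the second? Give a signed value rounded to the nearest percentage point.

+41 percentage points

First observation: θ = 360°·7.7/29.53 = 93.9°, so f = 0.534.
Second observation: θ = 208.5°, f = 0.940.
Δf = 0.940 − 0.534 = +0.406, i.e. +41 pp.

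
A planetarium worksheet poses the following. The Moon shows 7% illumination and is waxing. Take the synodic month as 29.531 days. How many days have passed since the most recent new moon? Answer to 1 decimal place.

2.5 days

Invert f = (1 − cos θ)/2 to get cos θ = 1 − 2(0.07) = 0.860, hence θ₀ = arccos 0.860 = 30.7°.
Before full moon the principal value applies: θ = 30.7°.
At 360°/29.531 d per day, 30.7° corresponds to 2.52 days.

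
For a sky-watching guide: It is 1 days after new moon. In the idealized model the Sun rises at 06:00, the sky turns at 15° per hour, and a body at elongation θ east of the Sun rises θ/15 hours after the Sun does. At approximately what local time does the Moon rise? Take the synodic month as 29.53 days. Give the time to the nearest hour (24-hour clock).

Phase angle: θ = 360°·(1 d)/(29.53 d) = 12.2°.
The Moon trails the Sun by θ/15 = 12.2/15 ≈ 0.81 hours.
06:00 + 0.81 h ≈ 06:49 → 07:00 to the nearest hour.

07:00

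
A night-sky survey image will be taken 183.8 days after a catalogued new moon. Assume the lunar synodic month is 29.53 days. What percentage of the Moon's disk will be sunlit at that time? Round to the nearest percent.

42%

Reduce mod P: 183.8 − 6×29.53 = 6.62 d into the current lunation.
Phase angle: θ = 360°·(6.62 d)/(29.53 d) = 80.7°.
Illuminated fraction = (1 − cos 80.7°)/2 = (1 − 0.162)/2 ≈ 0.419, so 42%.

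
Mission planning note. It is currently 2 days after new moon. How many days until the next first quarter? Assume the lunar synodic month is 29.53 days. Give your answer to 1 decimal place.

First quarter occurs at elongation 90°, i.e. at age 29.53 × 90/360 = 7.383 d.
That is 7.383 − 2 = 5.383 days ahead.

5.4 days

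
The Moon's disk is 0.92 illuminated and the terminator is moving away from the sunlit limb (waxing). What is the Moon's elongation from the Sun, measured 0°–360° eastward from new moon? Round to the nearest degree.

147°

Invert f = (1 − cos θ)/2 to get cos θ = 1 − 2(0.92) = -0.840, hence θ₀ = arccos -0.840 = 147.1°.
Waxing ⇒ before full, so θ = 147.1°.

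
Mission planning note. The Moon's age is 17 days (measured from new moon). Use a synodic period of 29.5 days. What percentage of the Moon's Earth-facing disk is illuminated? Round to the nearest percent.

94%

Elongation θ = 360° × 17/29.5 ≈ 207.5°.
Illuminated fraction = (1 − cos 207.5°)/2 = (1 − (-0.887))/2 ≈ 0.944, so 94%.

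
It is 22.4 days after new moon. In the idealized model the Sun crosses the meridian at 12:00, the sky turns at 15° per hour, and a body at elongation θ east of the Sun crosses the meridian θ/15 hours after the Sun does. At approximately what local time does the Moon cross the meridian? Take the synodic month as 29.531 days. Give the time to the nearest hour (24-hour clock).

06:00

The Moon has covered 22.4/29.531 of its cycle, so θ ≈ 360° × 22.4/29.531 = 273.1°.
At 15° of sky rotation per hour, 273.1° corresponds to a 18.20 h lag.
12:00 + 18.20 h ≈ 06:12 → 06:00 to the nearest hour.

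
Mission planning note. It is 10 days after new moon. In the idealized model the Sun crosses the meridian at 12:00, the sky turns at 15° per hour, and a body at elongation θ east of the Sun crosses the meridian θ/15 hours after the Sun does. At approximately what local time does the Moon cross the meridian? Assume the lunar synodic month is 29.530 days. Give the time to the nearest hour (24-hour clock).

Elongation θ = 360° × 10/29.530 ≈ 121.9°.
At 15° of sky rotation per hour, 121.9° corresponds to a 8.13 h lag.
12:00 + 8.13 h ≈ 20:08 → 20:00 to the nearest hour.

20:00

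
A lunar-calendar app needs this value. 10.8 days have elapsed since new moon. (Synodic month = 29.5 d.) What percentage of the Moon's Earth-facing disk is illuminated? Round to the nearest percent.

83%

Phase angle: θ = 360°·(10.8 d)/(29.5 d) = 131.8°.
Illuminated fraction = (1 − cos 131.8°)/2 = (1 − (-0.666))/2 ≈ 0.833, so 83%.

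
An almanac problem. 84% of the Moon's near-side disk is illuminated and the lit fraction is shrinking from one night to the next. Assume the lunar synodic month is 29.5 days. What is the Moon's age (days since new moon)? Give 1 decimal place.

18.6 days

From f = (1 − cos θ)/2: cos θ = 1 − 2×0.84 = -0.680; arccos → 132.8°.
Waning ⇒ past full, so θ = 360° − 132.8° = 227.2°.
At 360°/29.5 d per day, 227.2° corresponds to 18.61 days.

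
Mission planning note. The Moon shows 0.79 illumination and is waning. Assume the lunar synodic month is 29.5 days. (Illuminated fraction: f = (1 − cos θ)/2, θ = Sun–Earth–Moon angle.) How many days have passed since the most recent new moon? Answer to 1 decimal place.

19.2 days

cos θ = 1 − 2f = -0.580, giving a principal value of 125.5°.
Waning ⇒ past full, so θ = 360° − 125.5° = 234.5°.
That fraction of the synodic month is 234.5/360 × 29.5 d ≈ 19.22 d.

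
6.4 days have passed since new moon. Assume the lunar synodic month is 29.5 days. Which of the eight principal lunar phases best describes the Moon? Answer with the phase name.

first quarter

θ ≈ 360° × 6.4/29.5 = 78°, which falls in the first quarter sector.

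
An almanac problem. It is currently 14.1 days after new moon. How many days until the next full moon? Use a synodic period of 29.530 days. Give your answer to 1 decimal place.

0.7 days

Full moon occurs at elongation 180°, i.e. at age 29.530 × 180/360 = 14.765 d.
That is 14.765 − 14.1 = 0.665 days ahead.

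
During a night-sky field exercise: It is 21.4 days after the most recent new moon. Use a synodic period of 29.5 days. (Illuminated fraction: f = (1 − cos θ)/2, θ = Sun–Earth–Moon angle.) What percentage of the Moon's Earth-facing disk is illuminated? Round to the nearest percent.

Elongation θ = 360° × 21.4/29.5 ≈ 261.2°.
With cos θ = (-0.154), the lit fraction is (1 − (-0.154))/2 ≈ 0.577, so 58%.

58%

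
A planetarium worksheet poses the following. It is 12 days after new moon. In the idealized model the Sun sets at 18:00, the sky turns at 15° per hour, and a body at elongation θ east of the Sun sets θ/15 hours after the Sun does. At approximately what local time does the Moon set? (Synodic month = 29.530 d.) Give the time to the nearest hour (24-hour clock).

The Moon has covered 12/29.530 of its cycle, so θ ≈ 360° × 12/29.530 = 146.3°.
At 15° of sky rotation per hour, 146.3° corresponds to a 9.75 h lag.
18:00 + 9.75 h ≈ 03:45 → 04:00 to the nearest hour.

04:00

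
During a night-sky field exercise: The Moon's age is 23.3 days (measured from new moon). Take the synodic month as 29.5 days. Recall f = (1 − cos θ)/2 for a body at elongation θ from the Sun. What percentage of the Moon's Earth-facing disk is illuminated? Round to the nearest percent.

38%

The Moon has covered 23.3/29.5 of its cycle, so θ ≈ 360° × 23.3/29.5 = 284.3°.
With cos θ = 0.248, the lit fraction is (1 − 0.248)/2 ≈ 0.376, so 38%.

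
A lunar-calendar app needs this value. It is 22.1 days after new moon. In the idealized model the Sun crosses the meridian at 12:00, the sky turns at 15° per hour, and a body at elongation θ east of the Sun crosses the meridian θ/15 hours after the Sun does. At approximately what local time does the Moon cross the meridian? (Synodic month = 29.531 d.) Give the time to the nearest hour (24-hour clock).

Phase angle: θ = 360°·(22.1 d)/(29.531 d) = 269.4°.
At 15° of sky rotation per hour, 269.4° corresponds to a 17.96 h lag.
12:00 + 17.96 h ≈ 05:58 → 06:00 to the nearest hour.

06:00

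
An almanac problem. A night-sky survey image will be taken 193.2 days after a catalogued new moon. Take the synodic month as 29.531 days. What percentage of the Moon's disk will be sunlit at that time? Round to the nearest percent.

98%

193.2/29.531 = 6.542 lunations, so 6 complete cycles and 16.01 d into the next.
Elongation θ = 360° × 16.01/29.531 ≈ 195.2°.
Illuminated fraction = (1 − cos 195.2°)/2 = (1 − (-0.965))/2 ≈ 0.982, so 98%.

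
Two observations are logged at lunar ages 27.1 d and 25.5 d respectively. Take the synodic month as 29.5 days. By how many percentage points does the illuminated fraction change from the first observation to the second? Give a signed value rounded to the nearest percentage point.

First observation: θ = 360°·27.1/29.5 = 330.7°, so f = 0.064.
Second observation: θ = 311.2°, f = 0.171.
Δf = 0.171 − 0.064 = +0.107, i.e. +11 pp.

+11 pp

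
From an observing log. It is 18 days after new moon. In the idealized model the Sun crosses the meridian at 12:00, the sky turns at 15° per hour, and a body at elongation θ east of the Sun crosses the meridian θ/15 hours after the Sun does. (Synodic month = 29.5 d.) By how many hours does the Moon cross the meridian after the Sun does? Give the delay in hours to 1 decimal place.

14.6 h

The Moon has covered 18/29.5 of its cycle, so θ ≈ 360° × 18/29.5 = 219.7°.
The Moon trails the Sun by θ/15 = 219.7/15 ≈ 14.64 hours.
So the Moon crosses the meridian 14.64 h after the Sun.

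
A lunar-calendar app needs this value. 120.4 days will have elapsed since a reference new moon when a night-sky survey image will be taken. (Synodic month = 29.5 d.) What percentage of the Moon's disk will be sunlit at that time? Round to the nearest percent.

6%

Reduce mod P: 120.4 − 4×29.5 = 2.40 d into the current lunation.
Phase angle: θ = 360°·(2.40 d)/(29.5 d) = 29.3°.
Illuminated fraction = (1 − cos 29.3°)/2 = (1 − 0.872)/2 ≈ 0.064, so 6%.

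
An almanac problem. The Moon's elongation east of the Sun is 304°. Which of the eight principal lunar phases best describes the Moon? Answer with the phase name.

The waning crescent sector spans roughly 292°–338°; 304° falls inside it.

waning crescent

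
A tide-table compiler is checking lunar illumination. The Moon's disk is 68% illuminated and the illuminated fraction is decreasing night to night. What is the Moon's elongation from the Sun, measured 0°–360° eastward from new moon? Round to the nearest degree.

249°

From f = (1 − cos θ)/2: cos θ = 1 − 2×0.68 = -0.360; arccos → 111.1°.
A waning Moon lies in 180°–360°, so θ = 360° − 111.1° = 248.9°.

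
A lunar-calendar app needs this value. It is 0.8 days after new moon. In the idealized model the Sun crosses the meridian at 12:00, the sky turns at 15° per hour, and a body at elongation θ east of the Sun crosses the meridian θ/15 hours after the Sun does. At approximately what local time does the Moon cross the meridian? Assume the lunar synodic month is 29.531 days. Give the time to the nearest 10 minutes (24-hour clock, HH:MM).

Phase angle: θ = 360°·(0.8 d)/(29.531 d) = 9.8°.
At 15° of sky rotation per hour, 9.8° corresponds to a 0.65 h lag.
12:00 + 0.650 h ≈ 12:39 → 12:40 to the nearest ten minutes.

12:40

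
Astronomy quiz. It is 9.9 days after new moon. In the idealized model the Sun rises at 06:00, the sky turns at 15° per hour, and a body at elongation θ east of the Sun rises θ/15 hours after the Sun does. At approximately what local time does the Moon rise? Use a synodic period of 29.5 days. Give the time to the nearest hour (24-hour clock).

14:00

The Moon has covered 9.9/29.5 of its cycle, so θ ≈ 360° × 9.9/29.5 = 120.8°.
At 15° of sky rotation per hour, 120.8° corresponds to a 8.05 h lag.
06:00 + 8.05 h ≈ 14:03 → 14:00 to the nearest hour.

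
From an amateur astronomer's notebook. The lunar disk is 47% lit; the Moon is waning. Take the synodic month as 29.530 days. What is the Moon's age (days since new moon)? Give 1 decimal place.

22.4 days

From f = (1 − cos θ)/2: cos θ = 1 − 2×0.47 = 0.060; arccos → 86.6°.
Waning ⇒ past full, so θ = 360° − 86.6° = 273.4°.
That fraction of the synodic month is 273.4/360 × 29.530 d ≈ 22.43 d.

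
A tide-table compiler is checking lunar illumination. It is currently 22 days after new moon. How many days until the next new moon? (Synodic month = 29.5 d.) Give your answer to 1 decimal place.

7.5 days

One full lunation from the last new moon is 29.5 d; remaining = 29.5 − 22 = 7.500 d.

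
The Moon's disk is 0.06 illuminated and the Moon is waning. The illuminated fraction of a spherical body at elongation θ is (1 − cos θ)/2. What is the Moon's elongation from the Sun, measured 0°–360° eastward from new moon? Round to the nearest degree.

Invert f = (1 − cos θ)/2 to get cos θ = 1 − 2(0.06) = 0.880, hence θ₀ = arccos 0.880 = 28.4°.
Waning ⇒ past full, so θ = 360° − 28.4° = 331.6°.

332°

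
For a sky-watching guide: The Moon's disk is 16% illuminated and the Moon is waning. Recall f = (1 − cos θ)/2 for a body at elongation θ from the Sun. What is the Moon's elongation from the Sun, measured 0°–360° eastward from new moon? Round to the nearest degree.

313°

Invert f = (1 − cos θ)/2 to get cos θ = 1 − 2(0.16) = 0.680, hence θ₀ = arccos 0.680 = 47.2°.
Since the Moon is past full (waning), take the reflex angle: θ = 360° − 47.2° = 312.8°.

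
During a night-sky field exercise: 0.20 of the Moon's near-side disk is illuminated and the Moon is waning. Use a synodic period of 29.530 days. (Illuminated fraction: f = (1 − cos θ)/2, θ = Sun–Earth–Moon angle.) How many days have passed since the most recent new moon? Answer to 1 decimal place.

25.2 days

From f = (1 − cos θ)/2: cos θ = 1 − 2×0.20 = 0.600; arccos → 53.1°.
A waning Moon lies in 180°–360°, so θ = 360° − 53.1° = 306.9°.
At 360°/29.530 d per day, 306.9° corresponds to 25.17 days.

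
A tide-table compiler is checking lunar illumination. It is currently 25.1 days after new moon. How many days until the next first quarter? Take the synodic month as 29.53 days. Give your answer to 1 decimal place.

First quarter is 0.25 of the way through the cycle: age 0.25 × 29.53 = 7.383 d.
This lunation's first quarter (7.383 d) has passed, so add one period: 36.913 − 25.1 = 11.812 days.

11.8 days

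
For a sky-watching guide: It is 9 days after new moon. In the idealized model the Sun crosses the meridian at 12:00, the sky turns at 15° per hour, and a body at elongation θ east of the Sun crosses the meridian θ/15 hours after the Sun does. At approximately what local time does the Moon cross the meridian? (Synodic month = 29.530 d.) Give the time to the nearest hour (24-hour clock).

The Moon has covered 9/29.530 of its cycle, so θ ≈ 360° × 9/29.530 = 109.7°.
At 15° of sky rotation per hour, 109.7° corresponds to a 7.31 h lag.
12:00 + 7.31 h ≈ 19:19 → 19:00 to the nearest hour.

19:00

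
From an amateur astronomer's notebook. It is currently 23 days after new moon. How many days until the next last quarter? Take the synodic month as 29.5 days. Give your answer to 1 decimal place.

Last quarter occurs at elongation 270°, i.e. at age 29.5 × 270/360 = 22.125 d.
Already past this cycle's last quarter; the next is at 22.125 + 29.5 = 51.625 d, so 51.625 − 23 = 28.625 days.

28.6 days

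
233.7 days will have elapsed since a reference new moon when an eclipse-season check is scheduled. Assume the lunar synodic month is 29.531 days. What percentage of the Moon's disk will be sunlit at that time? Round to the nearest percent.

233.7 d spans 7 complete synodic months (7 × 29.531 = 206.72 d) plus 26.98 d.
Phase angle: θ = 360°·(26.98 d)/(29.531 d) = 328.9°.
cos 328.9° = 0.857, so f = (1 − 0.857)/2 = 0.072, so 7%.

7%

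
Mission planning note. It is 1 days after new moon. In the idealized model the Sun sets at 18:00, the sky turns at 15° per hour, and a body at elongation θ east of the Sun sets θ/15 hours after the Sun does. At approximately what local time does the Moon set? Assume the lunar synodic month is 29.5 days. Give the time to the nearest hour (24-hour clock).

19:00

The Moon has covered 1/29.5 of its cycle, so θ ≈ 360° × 1/29.5 = 12.2°.
The Moon trails the Sun by θ/15 = 12.2/15 ≈ 0.81 hours.
18:00 + 0.81 h ≈ 18:49 → 19:00 to the nearest hour.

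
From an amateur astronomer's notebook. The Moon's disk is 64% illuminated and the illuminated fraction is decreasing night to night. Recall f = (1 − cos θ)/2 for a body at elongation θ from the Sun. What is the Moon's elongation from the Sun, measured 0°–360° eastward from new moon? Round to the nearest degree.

From f = (1 − cos θ)/2: cos θ = 1 − 2×0.64 = -0.280; arccos → 106.3°.
Since the Moon is past full (waning), take the reflex angle: θ = 360° − 106.3° = 253.7°.

254°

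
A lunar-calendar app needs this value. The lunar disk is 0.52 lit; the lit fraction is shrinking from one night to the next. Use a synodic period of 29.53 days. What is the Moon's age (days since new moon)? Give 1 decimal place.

cos θ = 1 − 2f = -0.040, giving a principal value of 92.3°.
A waning Moon lies in 180°–360°, so θ = 360° − 92.3° = 267.7°.
That fraction of the synodic month is 267.7/360 × 29.53 d ≈ 21.96 d.

22.0 days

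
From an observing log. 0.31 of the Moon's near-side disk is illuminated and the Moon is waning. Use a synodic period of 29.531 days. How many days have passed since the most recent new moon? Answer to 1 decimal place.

24.0 days

Invert f = (1 − cos θ)/2 to get cos θ = 1 − 2(0.31) = 0.380, hence θ₀ = arccos 0.380 = 67.7°.
Since the Moon is past full (waning), take the reflex angle: θ = 360° − 67.7° = 292.3°.
Age = 29.531 × 292.3°/360° ≈ 23.98 days.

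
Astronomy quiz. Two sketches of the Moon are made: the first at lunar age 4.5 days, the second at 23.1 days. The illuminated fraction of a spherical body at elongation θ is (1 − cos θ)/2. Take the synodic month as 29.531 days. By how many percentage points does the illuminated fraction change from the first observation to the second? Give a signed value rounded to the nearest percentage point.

+19 pp

First observation: θ = 360°·4.5/29.531 = 54.9°, so f = 0.212.
Second observation: θ = 281.6°, f = 0.399.
Δf = 0.399 − 0.212 = +0.187, i.e. +19 pp.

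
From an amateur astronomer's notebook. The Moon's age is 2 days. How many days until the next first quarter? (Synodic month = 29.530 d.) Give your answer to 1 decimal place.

First quarter occurs at elongation 90°, i.e. at age 29.530 × 90/360 = 7.383 d.
So 5.383 days remain (7.383 − 2).

5.4 days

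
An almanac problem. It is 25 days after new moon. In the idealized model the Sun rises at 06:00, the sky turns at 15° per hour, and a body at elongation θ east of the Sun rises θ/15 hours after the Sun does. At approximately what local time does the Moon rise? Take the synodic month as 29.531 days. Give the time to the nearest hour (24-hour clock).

The Moon has covered 25/29.531 of its cycle, so θ ≈ 360° × 25/29.531 = 304.8°.
At 15° of sky rotation per hour, 304.8° corresponds to a 20.32 h lag.
06:00 + 20.32 h ≈ 02:19 → 02:00 to the nearest hour.

02:00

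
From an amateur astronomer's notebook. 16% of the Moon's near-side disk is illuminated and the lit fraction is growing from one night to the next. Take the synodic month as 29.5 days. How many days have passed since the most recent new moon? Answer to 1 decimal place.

3.9 days

From f = (1 − cos θ)/2: cos θ = 1 − 2×0.16 = 0.680; arccos → 47.2°.
Before full moon the principal value applies: θ = 47.2°.
That fraction of the synodic month is 47.2/360 × 29.5 d ≈ 3.86 d.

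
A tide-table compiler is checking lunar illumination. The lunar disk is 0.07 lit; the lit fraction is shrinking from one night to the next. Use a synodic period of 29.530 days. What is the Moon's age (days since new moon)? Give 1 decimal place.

cos θ = 1 − 2f = 0.860, giving a principal value of 30.7°.
A waning Moon lies in 180°–360°, so θ = 360° − 30.7° = 329.3°.
At 360°/29.530 d per day, 329.3° corresponds to 27.01 days.

27.0 days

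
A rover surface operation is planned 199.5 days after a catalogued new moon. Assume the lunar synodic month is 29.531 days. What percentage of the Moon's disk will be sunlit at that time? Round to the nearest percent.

Reduce mod P: 199.5 − 6×29.531 = 22.31 d into the current lunation.
Elongation θ = 360° × 22.31/29.531 ≈ 272.0°.
cos 272.0° = 0.035, so f = (1 − 0.035)/2 = 0.482, so 48%.

48%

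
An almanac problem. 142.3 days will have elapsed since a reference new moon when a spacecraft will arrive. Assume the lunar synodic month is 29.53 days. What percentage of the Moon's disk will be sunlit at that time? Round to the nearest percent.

29%

142.3 d spans 4 complete synodic months (4 × 29.53 = 118.12 d) plus 24.18 d.
Elongation θ = 360° × 24.18/29.53 ≈ 294.8°.
Illuminated fraction = (1 − cos 294.8°)/2 = (1 − 0.419)/2 ≈ 0.290, so 29%.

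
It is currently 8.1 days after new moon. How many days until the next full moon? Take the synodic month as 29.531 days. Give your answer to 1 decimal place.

6.7 days

Full moon is 0.5 of the way through the cycle: age 0.5 × 29.531 = 14.765 d.
So 6.665 days remain (14.765 − 8.1).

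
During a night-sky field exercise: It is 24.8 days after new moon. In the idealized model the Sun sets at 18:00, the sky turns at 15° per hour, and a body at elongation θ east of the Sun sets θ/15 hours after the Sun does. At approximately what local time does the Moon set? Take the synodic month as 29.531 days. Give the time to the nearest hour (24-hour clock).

14:00

The Moon has covered 24.8/29.531 of its cycle, so θ ≈ 360° × 24.8/29.531 = 302.3°.
At 15° of sky rotation per hour, 302.3° corresponds to a 20.16 h lag.
18:00 + 20.16 h ≈ 14:09 → 14:00 to the nearest hour.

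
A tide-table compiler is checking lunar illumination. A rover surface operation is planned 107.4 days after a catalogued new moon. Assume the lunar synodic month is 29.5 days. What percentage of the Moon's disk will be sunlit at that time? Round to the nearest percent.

107.4/29.5 = 3.641 lunations, so 3 complete cycles and 18.90 d into the next.
Phase angle: θ = 360°·(18.90 d)/(29.5 d) = 230.6°.
With cos θ = (-0.634), the lit fraction is (1 − (-0.634))/2 ≈ 0.817, so 82%.

82%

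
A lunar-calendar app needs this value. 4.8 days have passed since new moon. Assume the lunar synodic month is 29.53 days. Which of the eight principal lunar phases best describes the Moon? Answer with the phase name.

θ ≈ 360° × 4.8/29.53 = 59°, which falls in the waxing crescent sector.

waxing crescent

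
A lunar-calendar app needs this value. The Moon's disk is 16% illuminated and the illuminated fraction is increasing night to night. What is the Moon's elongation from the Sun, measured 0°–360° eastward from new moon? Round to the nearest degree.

Invert f = (1 − cos θ)/2 to get cos θ = 1 − 2(0.16) = 0.680, hence θ₀ = arccos 0.680 = 47.2°.
Before full moon the principal value applies: θ = 47.2°.

47°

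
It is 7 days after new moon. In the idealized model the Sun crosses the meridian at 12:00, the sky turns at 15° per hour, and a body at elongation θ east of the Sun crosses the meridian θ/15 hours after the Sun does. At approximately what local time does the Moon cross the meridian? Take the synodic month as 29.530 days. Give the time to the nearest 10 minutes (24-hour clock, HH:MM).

The Moon has covered 7/29.530 of its cycle, so θ ≈ 360° × 7/29.530 = 85.3°.
At 15° of sky rotation per hour, 85.3° corresponds to a 5.69 h lag.
12:00 + 5.689 h ≈ 17:41 → 17:40 to the nearest ten minutes.

17:40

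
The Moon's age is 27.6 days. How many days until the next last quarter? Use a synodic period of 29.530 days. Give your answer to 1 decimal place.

24.1 days

Last quarter occurs at elongation 270°, i.e. at age 29.530 × 270/360 = 22.148 d.
Already past this cycle's last quarter; the next is at 22.148 + 29.530 = 51.678 d, so 51.678 − 27.6 = 24.078 days.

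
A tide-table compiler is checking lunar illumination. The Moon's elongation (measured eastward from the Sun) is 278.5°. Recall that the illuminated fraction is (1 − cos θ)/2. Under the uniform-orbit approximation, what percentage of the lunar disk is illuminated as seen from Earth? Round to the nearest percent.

43%

cos 278.5° = 0.148, so f = (1 − 0.148)/2 = 0.426, i.e. 43%.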